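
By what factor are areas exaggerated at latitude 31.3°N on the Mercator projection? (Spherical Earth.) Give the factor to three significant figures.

The Mercator projection is conformal; its linear scale factor is the same in every direction and equals sec φ = 1/cos φ.
Areal scale = k² = sec²φ = 1/cos²(31.3°) = 1/0.8545² = 1.370.

1.37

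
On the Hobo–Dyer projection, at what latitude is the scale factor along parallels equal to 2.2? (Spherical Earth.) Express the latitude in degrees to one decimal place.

Hobo–Dyer is a cylindrical equal-area projection with standard parallels at ±37.5°. Cylindrical equal-area (φ₀ = 37.5°): h = cos φ / cos 37.5° along meridians, k = cos 37.5° / cos φ along parallels; h·k = 1.
k = cos φ₀ / cos φ = 2.2  ⇒  cos φ = cos 37.5° / 2.2 = 0.3606.
φ = arccos(0.3606) ≈ 68.9°.

68.9°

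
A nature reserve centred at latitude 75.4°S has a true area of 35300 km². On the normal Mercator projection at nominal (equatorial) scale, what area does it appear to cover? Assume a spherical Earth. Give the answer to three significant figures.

The Mercator projection is conformal; its linear scale factor is the same in every direction and equals sec φ = 1/cos φ.
Areal scale = k² = sec²φ = 1/cos²(75.4°) = 1/0.2521² = 15.74.
Apparent area = 35300 × 15.74 ≈ 556000 km².

556000 km²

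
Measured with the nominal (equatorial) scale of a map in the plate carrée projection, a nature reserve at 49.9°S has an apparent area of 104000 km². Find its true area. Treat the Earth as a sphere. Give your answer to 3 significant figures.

In the plate carrée (x = Rλ, y = Rφ), meridians are true-scale (h = 1) and parallels are stretched by k = sec φ.
Areal scale = h·k = 1 × sec φ; at 49.9°, h = 1.000, k = 1.552, so h·k = 1.552.
True area = apparent / (areal scale) = 104000 / 1.552 ≈ 67000 km².

67000 km²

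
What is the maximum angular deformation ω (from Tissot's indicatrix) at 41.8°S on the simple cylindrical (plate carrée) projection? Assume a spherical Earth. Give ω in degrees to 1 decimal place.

16.8°

Plate carrée maps x = Rλ, y = Rφ. The meridian scale is h = 1 and the parallel scale is k = 1/cos φ = sec φ.
At 41.8°: h = 1.000, k = 1.341; principal scales a = 1.341, b = 1.000.
sin(ω/2) = (a − b)/(a + b) = 0.3414/2.341 = 0.1458, so ω = 2 arcsin(0.1458) ≈ 16.8°.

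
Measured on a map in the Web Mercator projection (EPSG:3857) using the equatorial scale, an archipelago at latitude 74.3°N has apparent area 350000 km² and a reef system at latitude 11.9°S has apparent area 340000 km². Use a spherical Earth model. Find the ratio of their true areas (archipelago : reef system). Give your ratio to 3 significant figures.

On Mercator the areal scale is sec²φ, so true area = apparent × cos²φ.
True area of archipelago: 350000 × cos²(74.3°) = 350000 × 0.07322 = 25630 km².
True area of reef system: 340000 × cos²(11.9°) = 340000 × 0.9575 = 325500 km².
Ratio = 25630 / 325500 ≈ 0.0787.

0.0787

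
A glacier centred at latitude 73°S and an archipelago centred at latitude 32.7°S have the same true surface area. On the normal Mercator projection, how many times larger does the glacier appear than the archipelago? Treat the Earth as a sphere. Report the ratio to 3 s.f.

Mercator areal scale is sec²φ.
At 73°: sec²(73°) = 1/0.2924² = 11.70.
At 32.7°: sec²(32.7°) = 1/0.8415² = 1.412.
Ratio = 11.70/1.412 = cos²(32.7°)/cos²(73°) ≈ 8.28.

8.28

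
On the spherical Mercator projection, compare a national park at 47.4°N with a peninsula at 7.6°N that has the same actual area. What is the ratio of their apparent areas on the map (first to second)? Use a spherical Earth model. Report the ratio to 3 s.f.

2.14

Mercator areal scale is sec²φ.
At 47.4°: sec²(47.4°) = 1/0.6769² = 2.183.
At 7.6°: sec²(7.6°) = 1/0.9912² = 1.018.
Ratio = 2.183/1.018 = cos²(7.6°)/cos²(47.4°) ≈ 2.14.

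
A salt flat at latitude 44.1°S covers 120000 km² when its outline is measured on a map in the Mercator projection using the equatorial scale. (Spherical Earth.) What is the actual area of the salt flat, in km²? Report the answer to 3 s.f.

For Mercator, h = k = sec φ (a conformal cylindrical projection has a single point scale, 1/cos φ).
Areal scale = k² = sec²φ = 1/cos²(44.1°) = 1/0.7181² = 1.939.
True area = apparent / (areal scale) = 120000 / 1.939 ≈ 61900 km².

61900 km²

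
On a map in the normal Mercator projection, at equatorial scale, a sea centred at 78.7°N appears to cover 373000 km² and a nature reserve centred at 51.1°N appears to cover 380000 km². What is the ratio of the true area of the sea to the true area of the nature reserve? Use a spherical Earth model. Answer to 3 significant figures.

0.0956

On Mercator the areal scale is sec²φ, so true area = apparent × cos²φ.
True area of sea: 373000 × cos²(78.7°) = 373000 × 0.03839 = 14320 km².
True area of nature reserve: 380000 × cos²(51.1°) = 380000 × 0.3943 = 149800 km².
Ratio = 14320 / 149800 ≈ 0.0956.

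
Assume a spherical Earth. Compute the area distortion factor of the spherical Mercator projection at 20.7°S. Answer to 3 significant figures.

For Mercator, h = k = sec φ (a conformal cylindrical projection has a single point scale, 1/cos φ).
Areal scale = k² = sec²φ = 1/cos²(20.7°) = 1/0.9354² = 1.143.

1.14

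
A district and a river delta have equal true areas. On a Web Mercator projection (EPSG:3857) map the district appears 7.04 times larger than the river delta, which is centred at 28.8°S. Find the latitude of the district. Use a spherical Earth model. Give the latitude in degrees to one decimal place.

70.7°

For equal true areas on Mercator, apparent areas scale as sec²φ, so the ratio is cos²φ₂ / cos²φ₁.
cos²φ₂ / cos²φ₁ = 7.04  ⇒  cos φ₁ = cos 28.8° / √7.04 = 0.8763/2.653 = 0.3303.
φ₁ = arccos(0.3303) ≈ 70.7°.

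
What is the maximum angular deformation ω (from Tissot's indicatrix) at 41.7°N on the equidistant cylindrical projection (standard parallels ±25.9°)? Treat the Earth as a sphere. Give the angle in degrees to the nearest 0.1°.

The equidistant cylindrical projection with φ₀ = 25.9° has h = 1 (meridians true) and k = cos φ₀ / cos φ along parallels.
At 41.7°: h = 1.000, k = 1.205; principal scales a = 1.205, b = 1.000.
sin(ω/2) = (a − b)/(a + b) = 0.2048/2.205 = 0.09289, so ω = 2 arcsin(0.09289) ≈ 10.7°.

10.7°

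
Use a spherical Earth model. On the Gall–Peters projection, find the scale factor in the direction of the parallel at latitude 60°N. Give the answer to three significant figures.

1.41

The Gall–Peters projection is cylindrical equal-area with φ₀ = 45°. For cylindrical equal-area with standard parallel φ₀, h = cos φ / cos φ₀ and k = cos φ₀ / cos φ, so h·k = 1.
k = cos 45° / cos 60° = 0.7071/0.5000 = 1.414.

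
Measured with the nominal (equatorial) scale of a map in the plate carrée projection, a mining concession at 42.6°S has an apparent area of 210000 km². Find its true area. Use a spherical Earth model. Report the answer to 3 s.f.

155000 km²

For the equirectangular projection with φ₀ = 0 (plate carrée), h = 1 along meridians and k = sec φ along parallels.
Areal scale = h·k = 1 × sec φ; at 42.6°, h = 1.000, k = 1.359, so h·k = 1.359.
True area = apparent / (areal scale) = 210000 / 1.359 ≈ 155000 km².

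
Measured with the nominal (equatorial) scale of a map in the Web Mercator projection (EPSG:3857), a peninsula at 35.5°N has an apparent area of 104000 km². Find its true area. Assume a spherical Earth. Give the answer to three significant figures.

68900 km²

Mercator is conformal, so the point scale is isotropic: h = k = sec φ = 1/cos φ.
Areal scale = k² = sec²φ = 1/cos²(35.5°) = 1/0.8141² = 1.509.
True area = apparent / (areal scale) = 104000 / 1.509 ≈ 68900 km².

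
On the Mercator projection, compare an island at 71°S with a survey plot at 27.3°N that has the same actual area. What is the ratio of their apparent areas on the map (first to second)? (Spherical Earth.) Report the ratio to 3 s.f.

7.45

Mercator is conformal with k = sec φ, so areal scale = k² = sec²φ.
At 71°: sec²(71°) = 1/0.3256² = 9.434.
At 27.3°: sec²(27.3°) = 1/0.8886² = 1.266.
Ratio = 9.434/1.266 = cos²(27.3°)/cos²(71°) ≈ 7.45.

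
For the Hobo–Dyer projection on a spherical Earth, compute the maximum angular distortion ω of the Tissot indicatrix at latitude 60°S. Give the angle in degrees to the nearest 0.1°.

51.1°

Hobo–Dyer is a cylindrical equal-area projection with standard parallels at ±37.5°. Cylindrical equal-area (φ₀ = 37.5°): h = cos φ / cos 37.5° along meridians, k = cos 37.5° / cos φ along parallels; h·k = 1.
At 60°: h = 0.6302, k = 1.587; principal scales a = 1.587, b = 0.6302.
sin(ω/2) = (a − b)/(a + b) = 0.9565/2.217 = 0.4314, so ω = 2 arcsin(0.4314) ≈ 51.1°.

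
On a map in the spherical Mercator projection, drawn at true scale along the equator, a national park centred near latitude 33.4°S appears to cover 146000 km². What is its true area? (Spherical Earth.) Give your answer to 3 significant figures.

102000 km²

The Mercator projection is conformal; its linear scale factor is the same in every direction and equals sec φ = 1/cos φ.
Areal scale = k² = sec²φ = 1/cos²(33.4°) = 1/0.8348² = 1.435.
True area = apparent / (areal scale) = 146000 / 1.435 ≈ 102000 km².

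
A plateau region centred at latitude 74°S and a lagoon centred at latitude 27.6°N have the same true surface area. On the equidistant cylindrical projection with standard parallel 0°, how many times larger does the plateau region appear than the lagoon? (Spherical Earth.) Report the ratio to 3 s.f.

3.22

Plate carrée maps x = Rλ, y = Rφ. The meridian scale is h = 1 and the parallel scale is k = 1/cos φ = sec φ.
Areal scale at 74°: h·k = 1.000 × 3.628 = 3.628.
Areal scale at 27.6°: h·k = 1.000 × 1.128 = 1.128.
Ratio = 3.628/1.128 ≈ 3.22.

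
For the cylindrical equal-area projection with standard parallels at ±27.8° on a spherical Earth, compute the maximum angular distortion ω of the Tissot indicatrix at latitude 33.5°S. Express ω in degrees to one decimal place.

A cylindrical equal-area projection with standard parallel φ₀ has meridian scale h = cos φ / cos φ₀ and parallel scale k = cos φ₀ / cos φ (so areas are preserved, h·k = 1).
At 33.5°: h = 0.9427, k = 1.061; principal scales a = 1.061, b = 0.9427.
sin(ω/2) = (a − b)/(a + b) = 0.1181/2.003 = 0.05895, so ω = 2 arcsin(0.05895) ≈ 6.8°.

6.8°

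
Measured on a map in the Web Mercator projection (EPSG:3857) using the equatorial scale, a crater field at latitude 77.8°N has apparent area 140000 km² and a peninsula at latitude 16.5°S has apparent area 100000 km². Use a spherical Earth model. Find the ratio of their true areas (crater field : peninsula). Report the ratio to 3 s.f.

0.0680

Since Mercator area scale is 1/cos²φ, the true area equals the apparent area multiplied by cos²φ.
True area of crater field: 140000 × cos²(77.8°) = 140000 × 0.04466 = 6252 km².
True area of peninsula: 100000 × cos²(16.5°) = 100000 × 0.9193 = 91930 km².
Ratio = 6252 / 91930 ≈ 0.0680.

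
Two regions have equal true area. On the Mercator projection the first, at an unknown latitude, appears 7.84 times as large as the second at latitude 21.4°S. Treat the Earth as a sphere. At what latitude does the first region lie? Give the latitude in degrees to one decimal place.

On Mercator, (apparent₁)/(apparent₂) = sec²φ₁ / sec²φ₂ when true areas are equal.
cos²φ₂ / cos²φ₁ = 7.84  ⇒  cos φ₁ = cos 21.4° / √7.84 = 0.9311/2.800 = 0.3325.
φ₁ = arccos(0.3325) ≈ 70.6°.

70.6°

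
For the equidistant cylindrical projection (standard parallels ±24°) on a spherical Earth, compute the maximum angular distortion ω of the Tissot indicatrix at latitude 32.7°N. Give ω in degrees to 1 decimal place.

In the equirectangular projection with standard parallel φ₀ = 24° (x = Rλ cos φ₀, y = Rφ), meridians are true-scale (h = 1) and the parallel scale is k = cos φ₀ / cos φ.
At 32.7°: h = 1.000, k = 1.086; principal scales a = 1.086, b = 1.000.
sin(ω/2) = (a − b)/(a + b) = 0.08560/2.086 = 0.04104, so ω = 2 arcsin(0.04104) ≈ 4.7°.

4.7°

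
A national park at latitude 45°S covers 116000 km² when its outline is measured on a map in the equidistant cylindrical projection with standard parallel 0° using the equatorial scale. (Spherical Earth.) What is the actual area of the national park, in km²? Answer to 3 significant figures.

82000 km²

Plate carrée maps x = Rλ, y = Rφ. The meridian scale is h = 1 and the parallel scale is k = 1/cos φ = sec φ.
Areal scale = h·k = 1 × sec φ; at 45°, h = 1.000, k = 1.414, so h·k = 1.414.
True area = apparent / (areal scale) = 116000 / 1.414 ≈ 82000 km².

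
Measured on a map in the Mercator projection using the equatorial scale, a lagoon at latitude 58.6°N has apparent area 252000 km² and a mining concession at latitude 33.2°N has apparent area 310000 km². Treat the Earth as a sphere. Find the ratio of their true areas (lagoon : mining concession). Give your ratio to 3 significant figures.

Mercator's areal exaggeration is sec²φ; hence true area = (apparent area) · cos²φ.
True area of lagoon: 252000 × cos²(58.6°) = 252000 × 0.2715 = 68410 km².
True area of mining concession: 310000 × cos²(33.2°) = 310000 × 0.7002 = 217100 km².
Ratio = 68410 / 217100 ≈ 0.315.

0.315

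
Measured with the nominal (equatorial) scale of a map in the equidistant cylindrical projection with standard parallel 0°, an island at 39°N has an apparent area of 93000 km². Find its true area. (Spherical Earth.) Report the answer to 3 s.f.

Plate carrée maps x = Rλ, y = Rφ. The meridian scale is h = 1 and the parallel scale is k = 1/cos φ = sec φ.
Areal scale = h·k = 1 × sec φ; at 39°, h = 1.000, k = 1.287, so h·k = 1.287.
True area = apparent / (areal scale) = 93000 / 1.287 ≈ 72300 km².

72300 km²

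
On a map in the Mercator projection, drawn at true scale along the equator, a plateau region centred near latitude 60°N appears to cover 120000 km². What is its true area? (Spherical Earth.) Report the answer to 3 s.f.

Mercator is conformal, so the point scale is isotropic: h = k = sec φ = 1/cos φ.
Areal scale = k² = sec²φ = 1/cos²(60°) = 1/0.5000² = 4.000.
True area = apparent / (areal scale) = 120000 / 4.000 ≈ 30000 km².

30000 km²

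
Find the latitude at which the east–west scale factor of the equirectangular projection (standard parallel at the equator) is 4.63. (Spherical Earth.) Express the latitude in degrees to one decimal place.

Plate carrée: h = 1, k = sec φ along parallels.
sec φ = 4.63  ⇒  cos φ = 0.2160  ⇒  φ ≈ 77.5°.

77.5°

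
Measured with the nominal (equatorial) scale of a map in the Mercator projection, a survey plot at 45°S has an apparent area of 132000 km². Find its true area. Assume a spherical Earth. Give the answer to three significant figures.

66000 km²

Mercator is conformal, so the point scale is isotropic: h = k = sec φ = 1/cos φ.
Areal scale = k² = sec²φ = 1/cos²(45°) = 1/0.7071² = 2.000.
True area = apparent / (areal scale) = 132000 / 2.000 ≈ 66000 km².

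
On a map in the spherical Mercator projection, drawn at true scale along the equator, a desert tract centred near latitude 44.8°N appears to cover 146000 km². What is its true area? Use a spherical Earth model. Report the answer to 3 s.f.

73500 km²

Mercator is conformal, so the point scale is isotropic: h = k = sec φ = 1/cos φ.
Areal scale = k² = sec²φ = 1/cos²(44.8°) = 1/0.7096² = 1.986.
True area = apparent / (areal scale) = 146000 / 1.986 ≈ 73500 km².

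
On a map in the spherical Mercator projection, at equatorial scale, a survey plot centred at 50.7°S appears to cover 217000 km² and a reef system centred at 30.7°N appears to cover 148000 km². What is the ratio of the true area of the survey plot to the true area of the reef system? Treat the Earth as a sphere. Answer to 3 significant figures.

0.796

Mercator's areal exaggeration is sec²φ; hence true area = (apparent area) · cos²φ.
True area of survey plot: 217000 × cos²(50.7°) = 217000 × 0.4012 = 87050 km².
True area of reef system: 148000 × cos²(30.7°) = 148000 × 0.7393 = 109400 km².
Ratio = 87050 / 109400 ≈ 0.796.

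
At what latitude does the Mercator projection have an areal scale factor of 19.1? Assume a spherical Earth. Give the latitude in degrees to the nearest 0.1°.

Mercator areal scale is sec²φ.
sec²φ = 19.1  ⇒  cos²φ = 0.05236  ⇒  cos φ = 0.2288.
φ = arccos(0.2288) ≈ 76.8°.

76.8°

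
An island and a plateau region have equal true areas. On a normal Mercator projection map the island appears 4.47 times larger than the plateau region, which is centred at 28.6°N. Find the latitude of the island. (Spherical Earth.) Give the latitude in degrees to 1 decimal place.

65.5°

On Mercator, (apparent₁)/(apparent₂) = sec²φ₁ / sec²φ₂ when true areas are equal.
cos²φ₂ / cos²φ₁ = 4.47  ⇒  cos φ₁ = cos 28.6° / √4.47 = 0.8780/2.114 = 0.4153.
φ₁ = arccos(0.4153) ≈ 65.5°.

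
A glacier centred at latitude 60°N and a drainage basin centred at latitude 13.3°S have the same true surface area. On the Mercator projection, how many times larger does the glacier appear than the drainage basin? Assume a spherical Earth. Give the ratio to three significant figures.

3.79

On Mercator, area is exaggerated by sec²φ = 1/cos²φ.
At 60°: sec²(60°) = 1/0.5000² = 4.000.
At 13.3°: sec²(13.3°) = 1/0.9732² = 1.056.
Ratio = 4.000/1.056 = cos²(13.3°)/cos²(60°) ≈ 3.79.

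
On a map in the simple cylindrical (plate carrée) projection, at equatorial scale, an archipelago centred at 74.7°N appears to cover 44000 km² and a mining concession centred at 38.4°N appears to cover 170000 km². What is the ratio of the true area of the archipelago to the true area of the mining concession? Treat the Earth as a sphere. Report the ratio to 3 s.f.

0.0871

On the plate carrée, areal scale = h·k = 1 × sec φ, so true area = apparent × cos φ.
True area of archipelago: 44000 × cos(74.7°) = 44000 × 0.2639 = 11610 km².
True area of mining concession: 170000 × cos(38.4°) = 170000 × 0.7837 = 133200 km².
Ratio = 11610 / 133200 ≈ 0.0871.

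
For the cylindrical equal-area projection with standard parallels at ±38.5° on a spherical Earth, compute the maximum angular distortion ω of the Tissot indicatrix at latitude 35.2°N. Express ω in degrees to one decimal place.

For cylindrical equal-area with standard parallel φ₀, h = cos φ / cos φ₀ and k = cos φ₀ / cos φ, so h·k = 1.
At 35.2°: h = 1.044, k = 0.9577; principal scales a = 1.044, b = 0.9577.
sin(ω/2) = (a − b)/(a + b) = 0.08640/2.002 = 0.04316, so ω = 2 arcsin(0.04316) ≈ 4.9°.

4.9°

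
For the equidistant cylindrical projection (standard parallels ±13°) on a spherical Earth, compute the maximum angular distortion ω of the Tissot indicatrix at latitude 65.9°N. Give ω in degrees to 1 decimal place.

In the equirectangular projection with standard parallel φ₀ = 13° (x = Rλ cos φ₀, y = Rφ), meridians are true-scale (h = 1) and the parallel scale is k = cos φ₀ / cos φ.
At 65.9°: h = 1.000, k = 2.386; principal scales a = 2.386, b = 1.000.
sin(ω/2) = (a − b)/(a + b) = 1.386/3.386 = 0.4094, so ω = 2 arcsin(0.4094) ≈ 48.3°.

48.3°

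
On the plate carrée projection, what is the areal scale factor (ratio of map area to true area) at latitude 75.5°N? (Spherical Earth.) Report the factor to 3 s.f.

Plate carrée maps x = Rλ, y = Rφ. The meridian scale is h = 1 and the parallel scale is k = 1/cos φ = sec φ.
Areal scale = h·k = 1 × sec φ; at 75.5°, h = 1.000, k = 3.994, so h·k = 3.994.

3.99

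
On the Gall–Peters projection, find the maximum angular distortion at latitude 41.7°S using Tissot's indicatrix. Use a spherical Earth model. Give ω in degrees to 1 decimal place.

6.2°

Gall–Peters is a cylindrical equal-area projection with standard parallels at ±45°. Cylindrical equal-area (φ₀ = 45°): h = cos φ / cos 45° along meridians, k = cos 45° / cos φ along parallels; h·k = 1.
At 41.7°: h = 1.056, k = 0.9471; principal scales a = 1.056, b = 0.9471.
sin(ω/2) = (a − b)/(a + b) = 0.1089/2.003 = 0.05435, so ω = 2 arcsin(0.05435) ≈ 6.2°.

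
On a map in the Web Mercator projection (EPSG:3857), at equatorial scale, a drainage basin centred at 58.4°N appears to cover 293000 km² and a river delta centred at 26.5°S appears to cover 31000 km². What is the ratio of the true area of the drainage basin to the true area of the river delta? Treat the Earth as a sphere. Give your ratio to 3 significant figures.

On Mercator the areal scale is sec²φ, so true area = apparent × cos²φ.
True area of drainage basin: 293000 × cos²(58.4°) = 293000 × 0.2746 = 80450 km².
True area of river delta: 31000 × cos²(26.5°) = 31000 × 0.8009 = 24830 km².
Ratio = 80450 / 24830 ≈ 3.24.

3.24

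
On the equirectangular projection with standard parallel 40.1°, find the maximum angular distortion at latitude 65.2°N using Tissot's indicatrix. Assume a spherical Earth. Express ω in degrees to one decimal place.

With standard parallel φ₀ = 40.1°, the equirectangular projection gives x = Rλ cos φ₀, y = Rφ, so h = 1 and k = cos 40.1° / cos φ.
At 65.2°: h = 1.000, k = 1.824; principal scales a = 1.824, b = 1.000.
sin(ω/2) = (a − b)/(a + b) = 0.8236/2.824 = 0.2917, so ω = 2 arcsin(0.2917) ≈ 33.9°.

33.9°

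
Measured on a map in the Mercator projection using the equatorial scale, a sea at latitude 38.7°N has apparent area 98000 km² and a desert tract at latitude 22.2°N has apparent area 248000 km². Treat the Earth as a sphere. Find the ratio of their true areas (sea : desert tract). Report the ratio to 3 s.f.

Mercator's areal exaggeration is sec²φ; hence true area = (apparent area) · cos²φ.
True area of sea: 98000 × cos²(38.7°) = 98000 × 0.6091 = 59690 km².
True area of desert tract: 248000 × cos²(22.2°) = 248000 × 0.8572 = 212600 km².
Ratio = 59690 / 212600 ≈ 0.281.

0.281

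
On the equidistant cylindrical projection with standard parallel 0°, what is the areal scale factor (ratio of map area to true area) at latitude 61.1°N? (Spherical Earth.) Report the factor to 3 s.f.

2.07

Plate carrée maps x = Rλ, y = Rφ. The meridian scale is h = 1 and the parallel scale is k = 1/cos φ = sec φ.
Areal scale = h·k = 1 × sec φ; at 61.1°, h = 1.000, k = 2.069, so h·k = 2.069.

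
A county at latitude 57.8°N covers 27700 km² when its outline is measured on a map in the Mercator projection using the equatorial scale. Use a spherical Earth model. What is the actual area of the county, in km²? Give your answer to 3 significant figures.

7870 km²

Mercator is conformal, so the point scale is isotropic: h = k = sec φ = 1/cos φ.
Areal scale = k² = sec²φ = 1/cos²(57.8°) = 1/0.5329² = 3.522.
True area = apparent / (areal scale) = 27700 / 3.522 ≈ 7870 km².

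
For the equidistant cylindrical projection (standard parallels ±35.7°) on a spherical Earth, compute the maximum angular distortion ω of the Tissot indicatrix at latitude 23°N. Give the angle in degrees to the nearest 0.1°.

The equidistant cylindrical projection with φ₀ = 35.7° has h = 1 (meridians true) and k = cos φ₀ / cos φ along parallels.
At 23°: h = 1.000, k = 0.8822; principal scales a = 1.000, b = 0.8822.
sin(ω/2) = (a − b)/(a + b) = 0.1178/1.882 = 0.06258, so ω = 2 arcsin(0.06258) ≈ 7.2°.

7.2°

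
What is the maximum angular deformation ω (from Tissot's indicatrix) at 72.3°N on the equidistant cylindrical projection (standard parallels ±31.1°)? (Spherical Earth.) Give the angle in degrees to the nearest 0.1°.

In the equirectangular projection with standard parallel φ₀ = 31.1° (x = Rλ cos φ₀, y = Rφ), meridians are true-scale (h = 1) and the parallel scale is k = cos φ₀ / cos φ.
At 72.3°: h = 1.000, k = 2.816; principal scales a = 2.816, b = 1.000.
sin(ω/2) = (a − b)/(a + b) = 1.816/3.816 = 0.4759, so ω = 2 arcsin(0.4759) ≈ 56.8°.

56.8°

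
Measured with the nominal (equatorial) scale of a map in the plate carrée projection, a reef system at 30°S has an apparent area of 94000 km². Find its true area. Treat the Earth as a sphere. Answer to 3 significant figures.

81400 km²

For the equirectangular projection with φ₀ = 0 (plate carrée), h = 1 along meridians and k = sec φ along parallels.
Areal scale = h·k = 1 × sec φ; at 30°, h = 1.000, k = 1.155, so h·k = 1.155.
True area = apparent / (areal scale) = 94000 / 1.155 ≈ 81400 km².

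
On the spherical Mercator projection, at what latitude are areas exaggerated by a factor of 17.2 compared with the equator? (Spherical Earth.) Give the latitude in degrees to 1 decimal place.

76.0°

Mercator areal scale is sec²φ.
sec²φ = 17.2  ⇒  cos²φ = 0.05814  ⇒  cos φ = 0.2411.
φ = arccos(0.2411) ≈ 76.0°.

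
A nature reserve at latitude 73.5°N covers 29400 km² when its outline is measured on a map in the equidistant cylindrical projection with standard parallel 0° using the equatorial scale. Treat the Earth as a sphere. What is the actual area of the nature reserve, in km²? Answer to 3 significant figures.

8350 km²

In the plate carrée (x = Rλ, y = Rφ), meridians are true-scale (h = 1) and parallels are stretched by k = sec φ.
Areal scale = h·k = 1 × sec φ; at 73.5°, h = 1.000, k = 3.521, so h·k = 3.521.
True area = apparent / (areal scale) = 29400 / 3.521 ≈ 8350 km².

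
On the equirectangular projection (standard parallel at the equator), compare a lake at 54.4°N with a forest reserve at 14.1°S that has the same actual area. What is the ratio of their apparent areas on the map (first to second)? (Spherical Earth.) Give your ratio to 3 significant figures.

For the equirectangular projection with φ₀ = 0 (plate carrée), h = 1 along meridians and k = sec φ along parallels.
Areal scale at 54.4°: h·k = 1.000 × 1.718 = 1.718.
Areal scale at 14.1°: h·k = 1.000 × 1.031 = 1.031.
Ratio = 1.718/1.031 ≈ 1.67.

1.67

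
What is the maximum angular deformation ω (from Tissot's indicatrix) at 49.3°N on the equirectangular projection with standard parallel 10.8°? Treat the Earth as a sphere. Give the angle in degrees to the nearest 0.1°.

The equidistant cylindrical projection with φ₀ = 10.8° has h = 1 (meridians true) and k = cos φ₀ / cos φ along parallels.
At 49.3°: h = 1.000, k = 1.506; principal scales a = 1.506, b = 1.000.
sin(ω/2) = (a − b)/(a + b) = 0.5063/2.506 = 0.2020, so ω = 2 arcsin(0.2020) ≈ 23.3°.

23.3°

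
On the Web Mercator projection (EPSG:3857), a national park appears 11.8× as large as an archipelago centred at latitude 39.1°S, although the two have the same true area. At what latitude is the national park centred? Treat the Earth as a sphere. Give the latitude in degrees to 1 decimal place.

On Mercator, (apparent₁)/(apparent₂) = sec²φ₁ / sec²φ₂ when true areas are equal.
cos²φ₂ / cos²φ₁ = 11.8  ⇒  cos φ₁ = cos 39.1° / √11.8 = 0.7760/3.435 = 0.2259.
φ₁ = arccos(0.2259) ≈ 76.9°.

76.9°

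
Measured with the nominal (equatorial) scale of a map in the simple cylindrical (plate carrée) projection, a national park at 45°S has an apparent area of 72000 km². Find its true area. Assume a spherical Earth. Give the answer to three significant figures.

50900 km²

For the equirectangular projection with φ₀ = 0 (plate carrée), h = 1 along meridians and k = sec φ along parallels.
Areal scale = h·k = 1 × sec φ; at 45°, h = 1.000, k = 1.414, so h·k = 1.414.
True area = apparent / (areal scale) = 72000 / 1.414 ≈ 50900 km².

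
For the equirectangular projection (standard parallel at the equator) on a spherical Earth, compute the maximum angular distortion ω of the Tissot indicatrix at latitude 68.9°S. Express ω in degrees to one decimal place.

56.1°

In the plate carrée (x = Rλ, y = Rφ), meridians are true-scale (h = 1) and parallels are stretched by k = sec φ.
At 68.9°: h = 1.000, k = 2.778; principal scales a = 2.778, b = 1.000.
sin(ω/2) = (a − b)/(a + b) = 1.778/3.778 = 0.4706, so ω = 2 arcsin(0.4706) ≈ 56.1°.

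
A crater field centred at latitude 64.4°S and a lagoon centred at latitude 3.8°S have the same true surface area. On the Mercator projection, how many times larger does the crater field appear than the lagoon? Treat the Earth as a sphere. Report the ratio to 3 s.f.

Mercator is conformal with k = sec φ, so areal scale = k² = sec²φ.
At 64.4°: sec²(64.4°) = 1/0.4321² = 5.356.
At 3.8°: sec²(3.8°) = 1/0.9978² = 1.004.
Ratio = 5.356/1.004 = cos²(3.8°)/cos²(64.4°) ≈ 5.33.

5.33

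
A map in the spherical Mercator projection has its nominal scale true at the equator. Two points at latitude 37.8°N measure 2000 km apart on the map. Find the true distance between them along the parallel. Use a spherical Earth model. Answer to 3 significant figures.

1580 km

The Mercator projection is conformal; its linear scale factor is the same in every direction and equals sec φ = 1/cos φ.
Along the parallel at 37.8°, map distances are exaggerated by k = sec 37.8° = 1.266.
True distance = 2000 / 1.266 = 2000 × cos 37.8° ≈ 1580 km.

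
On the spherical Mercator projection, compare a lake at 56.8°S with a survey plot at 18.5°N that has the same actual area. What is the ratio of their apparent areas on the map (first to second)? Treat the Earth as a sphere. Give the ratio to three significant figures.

Mercator areal scale is sec²φ.
At 56.8°: sec²(56.8°) = 1/0.5476² = 3.335.
At 18.5°: sec²(18.5°) = 1/0.9483² = 1.112.
Ratio = 3.335/1.112 = cos²(18.5°)/cos²(56.8°) ≈ 3.00.

3.00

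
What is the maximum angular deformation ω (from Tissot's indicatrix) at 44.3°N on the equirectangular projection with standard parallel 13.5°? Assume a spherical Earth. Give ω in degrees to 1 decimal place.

In the equirectangular projection with standard parallel φ₀ = 13.5° (x = Rλ cos φ₀, y = Rφ), meridians are true-scale (h = 1) and the parallel scale is k = cos φ₀ / cos φ.
At 44.3°: h = 1.000, k = 1.359; principal scales a = 1.359, b = 1.000.
sin(ω/2) = (a − b)/(a + b) = 0.3586/2.359 = 0.1521, so ω = 2 arcsin(0.1521) ≈ 17.5°.

17.5°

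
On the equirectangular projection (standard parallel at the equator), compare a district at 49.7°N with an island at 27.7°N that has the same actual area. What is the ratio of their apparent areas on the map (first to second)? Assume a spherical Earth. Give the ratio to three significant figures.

For the equirectangular projection with φ₀ = 0 (plate carrée), h = 1 along meridians and k = sec φ along parallels.
Areal scale at 49.7°: h·k = 1.000 × 1.546 = 1.546.
Areal scale at 27.7°: h·k = 1.000 × 1.129 = 1.129.
Ratio = 1.546/1.129 ≈ 1.37.

1.37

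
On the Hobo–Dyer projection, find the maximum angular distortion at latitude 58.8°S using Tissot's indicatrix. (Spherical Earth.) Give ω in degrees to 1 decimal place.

Hobo–Dyer is a cylindrical equal-area projection with standard parallels at ±37.5°. For cylindrical equal-area with standard parallel φ₀, h = cos φ / cos φ₀ and k = cos φ₀ / cos φ, so h·k = 1.
At 58.8°: h = 0.6530, k = 1.531; principal scales a = 1.531, b = 0.6530.
sin(ω/2) = (a − b)/(a + b) = 0.8785/2.184 = 0.4022, so ω = 2 arcsin(0.4022) ≈ 47.4°.

47.4°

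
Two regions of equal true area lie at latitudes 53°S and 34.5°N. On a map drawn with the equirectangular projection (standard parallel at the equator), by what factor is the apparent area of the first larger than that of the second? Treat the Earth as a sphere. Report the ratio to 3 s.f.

1.37

Plate carrée maps x = Rλ, y = Rφ. The meridian scale is h = 1 and the parallel scale is k = 1/cos φ = sec φ.
Areal scale at 53°: h·k = 1.000 × 1.662 = 1.662.
Areal scale at 34.5°: h·k = 1.000 × 1.213 = 1.213.
Ratio = 1.662/1.213 ≈ 1.37.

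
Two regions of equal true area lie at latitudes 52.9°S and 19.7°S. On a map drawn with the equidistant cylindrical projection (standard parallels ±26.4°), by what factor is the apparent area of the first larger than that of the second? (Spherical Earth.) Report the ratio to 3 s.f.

1.56

The equidistant cylindrical projection with φ₀ = 26.4° has h = 1 (meridians true) and k = cos φ₀ / cos φ along parallels.
Areal scale at 52.9°: h·k = 1.000 × 1.485 = 1.485.
Areal scale at 19.7°: h·k = 1.000 × 0.9514 = 0.9514.
Ratio = 1.485/0.9514 ≈ 1.56.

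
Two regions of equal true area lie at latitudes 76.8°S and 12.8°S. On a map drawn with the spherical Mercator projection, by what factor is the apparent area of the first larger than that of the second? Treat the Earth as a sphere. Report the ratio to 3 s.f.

18.2

Mercator areal scale is sec²φ.
At 76.8°: sec²(76.8°) = 1/0.2284² = 19.18.
At 12.8°: sec²(12.8°) = 1/0.9751² = 1.052.
Ratio = 19.18/1.052 = cos²(12.8°)/cos²(76.8°) ≈ 18.2.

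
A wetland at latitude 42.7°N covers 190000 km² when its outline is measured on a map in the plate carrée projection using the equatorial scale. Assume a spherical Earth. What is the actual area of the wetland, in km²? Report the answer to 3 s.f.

140000 km²

For the equirectangular projection with φ₀ = 0 (plate carrée), h = 1 along meridians and k = sec φ along parallels.
Areal scale = h·k = 1 × sec φ; at 42.7°, h = 1.000, k = 1.361, so h·k = 1.361.
True area = apparent / (areal scale) = 190000 / 1.361 ≈ 140000 km².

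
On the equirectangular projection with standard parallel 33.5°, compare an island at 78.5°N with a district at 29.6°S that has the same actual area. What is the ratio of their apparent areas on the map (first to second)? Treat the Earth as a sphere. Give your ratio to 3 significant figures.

4.36

With standard parallel φ₀ = 33.5°, the equirectangular projection gives x = Rλ cos φ₀, y = Rφ, so h = 1 and k = cos 33.5° / cos φ.
Areal scale at 78.5°: h·k = 1.000 × 4.183 = 4.183.
Areal scale at 29.6°: h·k = 1.000 × 0.9590 = 0.9590.
Ratio = 4.183/0.9590 ≈ 4.36.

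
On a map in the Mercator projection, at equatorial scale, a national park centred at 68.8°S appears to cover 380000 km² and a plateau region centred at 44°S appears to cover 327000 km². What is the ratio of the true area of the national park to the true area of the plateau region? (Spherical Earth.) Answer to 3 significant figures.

Since Mercator area scale is 1/cos²φ, the true area equals the apparent area multiplied by cos²φ.
True area of national park: 380000 × cos²(68.8°) = 380000 × 0.1308 = 49690 km².
True area of plateau region: 327000 × cos²(44°) = 327000 × 0.5174 = 169200 km².
Ratio = 49690 / 169200 ≈ 0.294.

0.294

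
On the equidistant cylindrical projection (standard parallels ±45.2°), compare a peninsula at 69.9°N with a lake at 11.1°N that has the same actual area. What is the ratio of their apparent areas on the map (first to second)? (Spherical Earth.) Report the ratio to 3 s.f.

2.86

With standard parallel φ₀ = 45.2°, the equirectangular projection gives x = Rλ cos φ₀, y = Rφ, so h = 1 and k = cos 45.2° / cos φ.
Areal scale at 69.9°: h·k = 1.000 × 2.050 = 2.050.
Areal scale at 11.1°: h·k = 1.000 × 0.7181 = 0.7181.
Ratio = 2.050/0.7181 ≈ 2.86.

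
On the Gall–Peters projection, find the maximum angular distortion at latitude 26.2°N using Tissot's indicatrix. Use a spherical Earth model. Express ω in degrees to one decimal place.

27.0°

The Gall–Peters projection is cylindrical equal-area with φ₀ = 45°. A cylindrical equal-area projection with standard parallel φ₀ has meridian scale h = cos φ / cos φ₀ and parallel scale k = cos φ₀ / cos φ (so areas are preserved, h·k = 1).
At 26.2°: h = 1.269, k = 0.7881; principal scales a = 1.269, b = 0.7881.
sin(ω/2) = (a − b)/(a + b) = 0.4808/2.057 = 0.2338, so ω = 2 arcsin(0.2338) ≈ 27.0°.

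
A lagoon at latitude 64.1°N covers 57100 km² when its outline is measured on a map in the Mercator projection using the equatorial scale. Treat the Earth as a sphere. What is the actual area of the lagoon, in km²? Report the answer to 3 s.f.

For Mercator, h = k = sec φ (a conformal cylindrical projection has a single point scale, 1/cos φ).
Areal scale = k² = sec²φ = 1/cos²(64.1°) = 1/0.4368² = 5.241.
True area = apparent / (areal scale) = 57100 / 5.241 ≈ 10900 km².

10900 km²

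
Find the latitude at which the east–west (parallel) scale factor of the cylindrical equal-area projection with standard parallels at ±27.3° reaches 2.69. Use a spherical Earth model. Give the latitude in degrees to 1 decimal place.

70.7°

A cylindrical equal-area projection with standard parallel φ₀ has meridian scale h = cos φ / cos φ₀ and parallel scale k = cos φ₀ / cos φ (so areas are preserved, h·k = 1).
k = cos φ₀ / cos φ = 2.69  ⇒  cos φ = cos 27.3° / 2.69 = 0.3303.
φ = arccos(0.3303) ≈ 70.7°.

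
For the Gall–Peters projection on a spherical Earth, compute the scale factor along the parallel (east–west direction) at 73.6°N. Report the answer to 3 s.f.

Gall–Peters is a cylindrical equal-area projection with standard parallels at ±45°. For cylindrical equal-area with standard parallel φ₀, h = cos φ / cos φ₀ and k = cos φ₀ / cos φ, so h·k = 1.
k = cos 45° / cos 73.6° = 0.7071/0.2823 = 2.504.

2.50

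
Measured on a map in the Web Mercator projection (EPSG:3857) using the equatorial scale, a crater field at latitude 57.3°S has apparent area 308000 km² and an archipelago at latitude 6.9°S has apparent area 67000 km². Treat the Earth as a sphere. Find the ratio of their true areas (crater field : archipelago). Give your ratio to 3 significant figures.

Since Mercator area scale is 1/cos²φ, the true area equals the apparent area multiplied by cos²φ.
True area of crater field: 308000 × cos²(57.3°) = 308000 × 0.2919 = 89890 km².
True area of archipelago: 67000 × cos²(6.9°) = 67000 × 0.9856 = 66030 km².
Ratio = 89890 / 66030 ≈ 1.36.

1.36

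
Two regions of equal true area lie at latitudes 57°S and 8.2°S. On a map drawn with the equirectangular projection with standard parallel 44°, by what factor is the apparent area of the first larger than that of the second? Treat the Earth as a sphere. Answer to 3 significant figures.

1.82

In the equirectangular projection with standard parallel φ₀ = 44° (x = Rλ cos φ₀, y = Rφ), meridians are true-scale (h = 1) and the parallel scale is k = cos φ₀ / cos φ.
Areal scale at 57°: h·k = 1.000 × 1.321 = 1.321.
Areal scale at 8.2°: h·k = 1.000 × 0.7268 = 0.7268.
Ratio = 1.321/0.7268 ≈ 1.82.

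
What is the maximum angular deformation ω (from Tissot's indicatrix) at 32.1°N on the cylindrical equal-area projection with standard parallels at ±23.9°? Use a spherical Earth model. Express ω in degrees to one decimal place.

8.7°

Cylindrical equal-area (φ₀ = 23.9°): h = cos φ / cos 23.9° along meridians, k = cos 23.9° / cos φ along parallels; h·k = 1.
At 32.1°: h = 0.9266, k = 1.079; principal scales a = 1.079, b = 0.9266.
sin(ω/2) = (a − b)/(a + b) = 0.1527/2.006 = 0.07612, so ω = 2 arcsin(0.07612) ≈ 8.7°.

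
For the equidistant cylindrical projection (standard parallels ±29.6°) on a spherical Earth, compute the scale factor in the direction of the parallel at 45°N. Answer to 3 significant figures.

1.23

With standard parallel φ₀ = 29.6°, the equirectangular projection gives x = Rλ cos φ₀, y = Rφ, so h = 1 and k = cos 29.6° / cos φ.
k = cos 29.6° / cos 45° = 0.8695/0.7071 = 1.230.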